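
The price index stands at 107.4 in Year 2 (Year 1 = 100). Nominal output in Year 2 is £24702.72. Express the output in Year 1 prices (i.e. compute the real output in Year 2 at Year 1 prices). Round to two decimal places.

Real = Nominal ÷ (Index/100) = 24702.72 ÷ (107.4/100)
     = 24702.72 ÷ 1.074 = 23000.6704

23000.67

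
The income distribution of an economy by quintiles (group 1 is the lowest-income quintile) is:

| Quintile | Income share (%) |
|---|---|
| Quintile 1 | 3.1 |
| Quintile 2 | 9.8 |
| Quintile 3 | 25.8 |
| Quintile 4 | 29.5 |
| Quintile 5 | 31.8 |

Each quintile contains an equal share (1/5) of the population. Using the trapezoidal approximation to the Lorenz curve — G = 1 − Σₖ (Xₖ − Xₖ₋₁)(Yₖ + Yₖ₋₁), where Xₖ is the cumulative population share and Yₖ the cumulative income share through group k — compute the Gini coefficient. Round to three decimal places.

Cumulative income shares Yₖ: 0.0310, 0.1290, 0.3870, 0.6820, 1.0000
Σ (Xₖ−Xₖ₋₁)(Yₖ+Yₖ₋₁) = (1/5)(0.0310+0.0000) + (1/5)(0.1290+0.0310) + (1/5)(0.3870+0.1290) + (1/5)(0.6820+0.3870) + (1/5)(1.0000+0.6820)
  = 0.0062 + 0.0320 + 0.1032 + 0.2138 + 0.3364 = 0.6916
G = 1 − 0.6916 = 0.3084

0.308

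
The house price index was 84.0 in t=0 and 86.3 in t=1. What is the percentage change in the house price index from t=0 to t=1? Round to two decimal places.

2.74%

Change = (86.3 − 84.0) / 84.0 × 100
       = 2.3 / 84.0 × 100 = 2.7381%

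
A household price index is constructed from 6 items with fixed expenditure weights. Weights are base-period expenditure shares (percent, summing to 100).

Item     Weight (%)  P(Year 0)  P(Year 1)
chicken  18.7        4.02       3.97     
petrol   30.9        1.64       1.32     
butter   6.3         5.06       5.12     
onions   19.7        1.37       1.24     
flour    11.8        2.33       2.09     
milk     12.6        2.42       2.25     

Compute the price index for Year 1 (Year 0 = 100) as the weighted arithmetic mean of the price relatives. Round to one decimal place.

chicken: 18.7 × (3.97/4.02) = 18.7 × 0.987562 = 18.4674
petrol: 30.9 × (1.32/1.64) = 30.9 × 0.804878 = 24.8707
butter: 6.3 × (5.12/5.06) = 6.3 × 1.011858 = 6.3747
onions: 19.7 × (1.24/1.37) = 19.7 × 0.905109 = 17.8307
flour: 11.8 × (2.09/2.33) = 11.8 × 0.896996 = 10.5845
milk: 12.6 × (2.25/2.42) = 12.6 × 0.929752 = 11.7149
Index = Σ wᵢ·(p₁ᵢ/p₀ᵢ) = 18.4674 + 24.8707 + 6.3747 + 17.8307 + 10.5845 + 11.7149 = 89.8429

89.8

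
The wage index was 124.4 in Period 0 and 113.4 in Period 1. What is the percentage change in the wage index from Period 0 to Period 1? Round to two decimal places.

-8.84%

Change = (113.4 − 124.4) / 124.4 × 100
       = -11.0 / 124.4 × 100 = -8.8424%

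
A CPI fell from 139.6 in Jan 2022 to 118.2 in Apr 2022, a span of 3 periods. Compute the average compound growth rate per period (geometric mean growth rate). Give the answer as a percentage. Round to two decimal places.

-5.40%

Growth factor = (118.2/139.6)^(1/3) = (0.846705)^(1/3) = 0.946043
Growth rate = 0.946043 − 1 = -0.053957 = -5.3957%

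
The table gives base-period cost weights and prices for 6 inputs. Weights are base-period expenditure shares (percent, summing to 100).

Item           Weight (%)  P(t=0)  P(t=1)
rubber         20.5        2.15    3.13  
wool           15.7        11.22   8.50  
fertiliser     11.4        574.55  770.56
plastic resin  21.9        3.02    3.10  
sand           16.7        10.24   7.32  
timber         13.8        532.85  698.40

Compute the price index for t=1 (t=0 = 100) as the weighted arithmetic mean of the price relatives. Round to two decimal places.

rubber: 20.5 × (3.13/2.15) = 20.5 × 1.455814 = 29.8442
wool: 15.7 × (8.50/11.22) = 15.7 × 0.757576 = 11.8939
fertiliser: 11.4 × (770.56/574.55) = 11.4 × 1.341154 = 15.2892
plastic resin: 21.9 × (3.10/3.02) = 21.9 × 1.026490 = 22.4801
sand: 16.7 × (7.32/10.24) = 16.7 × 0.714844 = 11.9379
timber: 13.8 × (698.40/532.85) = 13.8 × 1.310688 = 18.0875
Index = Σ wᵢ·(p₁ᵢ/p₀ᵢ) = 29.8442 + 11.8939 + 15.2892 + 22.4801 + 11.9379 + 18.0875 = 109.5328

109.53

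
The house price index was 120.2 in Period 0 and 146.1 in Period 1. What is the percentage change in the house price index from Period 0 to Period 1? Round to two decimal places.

Change = (146.1 − 120.2) / 120.2 × 100
       = 25.9 / 120.2 × 100 = 21.5474%

21.55%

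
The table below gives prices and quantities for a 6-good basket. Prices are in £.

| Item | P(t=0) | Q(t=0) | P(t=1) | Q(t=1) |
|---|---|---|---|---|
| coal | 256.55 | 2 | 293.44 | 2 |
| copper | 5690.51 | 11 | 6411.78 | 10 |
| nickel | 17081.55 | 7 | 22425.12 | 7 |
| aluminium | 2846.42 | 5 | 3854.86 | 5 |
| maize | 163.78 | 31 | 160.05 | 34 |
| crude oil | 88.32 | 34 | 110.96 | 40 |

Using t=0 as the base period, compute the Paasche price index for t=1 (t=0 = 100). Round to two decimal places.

125.22

Paasche price index uses current-period quantities as weights.
ΣP(t=1)·Q(t=1) = 293.44×2 + 6411.78×10 + 22425.12×7 + 3854.86×5 + 160.05×34 + 110.96×40 = 586.88 + 64117.8 + 156975.84 + 19274.3 + 5441.7 + 4438.4 = 250834.92
ΣP(t=0)·Q(t=1) = 256.55×2 + 5690.51×10 + 17081.55×7 + 2846.42×5 + 163.78×34 + 88.32×40 = 513.1 + 56905.1 + 119570.85 + 14232.1 + 5568.52 + 3532.8 = 200322.47
Index = 250834.92 / 200322.47 × 100 = 125.2156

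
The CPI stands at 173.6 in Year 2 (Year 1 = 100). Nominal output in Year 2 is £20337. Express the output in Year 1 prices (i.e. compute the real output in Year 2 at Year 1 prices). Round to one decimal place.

11714.9

Real = Nominal ÷ (Index/100) = 20337 ÷ (173.6/100)
     = 20337 ÷ 1.736 = 11714.8618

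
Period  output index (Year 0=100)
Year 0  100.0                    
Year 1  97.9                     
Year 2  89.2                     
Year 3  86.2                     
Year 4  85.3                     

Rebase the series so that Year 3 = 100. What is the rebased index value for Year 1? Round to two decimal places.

113.57

Rebased(Year 1) = 97.9 / 86.2 × 100 = 113.5731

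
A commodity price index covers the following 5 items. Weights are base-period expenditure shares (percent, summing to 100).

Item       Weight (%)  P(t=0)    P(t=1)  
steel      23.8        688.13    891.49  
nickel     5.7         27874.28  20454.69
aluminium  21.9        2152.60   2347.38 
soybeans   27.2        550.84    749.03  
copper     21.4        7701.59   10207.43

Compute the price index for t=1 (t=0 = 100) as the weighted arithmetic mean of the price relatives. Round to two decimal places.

steel: 23.8 × (891.49/688.13) = 23.8 × 1.295526 = 30.8335
nickel: 5.7 × (20454.69/27874.28) = 5.7 × 0.733819 = 4.1828
aluminium: 21.9 × (2347.38/2152.60) = 21.9 × 1.090486 = 23.8816
soybeans: 27.2 × (749.03/550.84) = 27.2 × 1.359796 = 36.9864
copper: 21.4 × (10207.43/7701.59) = 21.4 × 1.325367 = 28.3628
Index = Σ wᵢ·(p₁ᵢ/p₀ᵢ) = 30.8335 + 4.1828 + 23.8816 + 36.9864 + 28.3628 = 124.2472

124.25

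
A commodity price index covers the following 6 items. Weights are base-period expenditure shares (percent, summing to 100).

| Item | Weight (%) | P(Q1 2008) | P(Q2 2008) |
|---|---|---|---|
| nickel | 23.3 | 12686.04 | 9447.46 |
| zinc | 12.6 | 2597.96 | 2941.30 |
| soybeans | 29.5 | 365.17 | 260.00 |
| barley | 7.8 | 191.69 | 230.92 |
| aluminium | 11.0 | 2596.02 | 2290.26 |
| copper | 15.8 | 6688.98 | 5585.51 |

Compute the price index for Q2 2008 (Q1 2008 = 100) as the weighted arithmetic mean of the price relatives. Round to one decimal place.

84.9

nickel: 23.3 × (9447.46/12686.04) = 23.3 × 0.744713 = 17.3518
zinc: 12.6 × (2941.30/2597.96) = 12.6 × 1.132158 = 14.2652
soybeans: 29.5 × (260.00/365.17) = 29.5 × 0.711997 = 21.0039
barley: 7.8 × (230.92/191.69) = 7.8 × 1.204653 = 9.3963
aluminium: 11.0 × (2290.26/2596.02) = 11.0 × 0.882220 = 9.7044
copper: 15.8 × (5585.51/6688.98) = 15.8 × 0.835032 = 13.1935
Index = Σ wᵢ·(p₁ᵢ/p₀ᵢ) = 17.3518 + 14.2652 + 21.0039 + 9.3963 + 9.7044 + 13.1935 = 84.9151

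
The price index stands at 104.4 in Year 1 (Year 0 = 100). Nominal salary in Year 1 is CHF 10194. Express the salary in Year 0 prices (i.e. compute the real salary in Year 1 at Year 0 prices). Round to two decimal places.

Real = Nominal ÷ (Index/100) = 10194 ÷ (104.4/100)
     = 10194 ÷ 1.044 = 9764.3678

9764.37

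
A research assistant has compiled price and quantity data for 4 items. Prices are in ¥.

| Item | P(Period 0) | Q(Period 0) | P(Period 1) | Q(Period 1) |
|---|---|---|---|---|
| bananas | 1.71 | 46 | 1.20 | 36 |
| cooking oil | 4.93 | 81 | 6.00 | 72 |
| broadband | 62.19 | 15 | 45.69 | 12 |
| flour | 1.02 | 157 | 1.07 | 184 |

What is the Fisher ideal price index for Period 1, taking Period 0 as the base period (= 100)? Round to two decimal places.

Laspeyres component (base-period weights):
ΣP(Period 1)Q(Period 0) = 1.20×46 + 6.00×81 + 45.69×15 + 1.07×157 = 55.2 + 486 + 685.35 + 167.99 = 1394.54
ΣP(Period 0)Q(Period 0) = 1.71×46 + 4.93×81 + 62.19×15 + 1.02×157 = 78.66 + 399.33 + 932.85 + 160.14 = 1570.98
L = 1394.54 / 1570.98 × 100 = 88.7688
Paasche component (current-period weights):
ΣP(Period 1)Q(Period 1) = 1.20×36 + 6.00×72 + 45.69×12 + 1.07×184 = 43.2 + 432 + 548.28 + 196.88 = 1220.36
ΣP(Period 0)Q(Period 1) = 1.71×36 + 4.93×72 + 62.19×12 + 1.02×184 = 61.56 + 354.96 + 746.28 + 187.68 = 1350.48
P = 1220.36 / 1350.48 × 100 = 90.3649
Fisher = √(L × P) = √(88.7688 × 90.3649) = 89.5633

89.56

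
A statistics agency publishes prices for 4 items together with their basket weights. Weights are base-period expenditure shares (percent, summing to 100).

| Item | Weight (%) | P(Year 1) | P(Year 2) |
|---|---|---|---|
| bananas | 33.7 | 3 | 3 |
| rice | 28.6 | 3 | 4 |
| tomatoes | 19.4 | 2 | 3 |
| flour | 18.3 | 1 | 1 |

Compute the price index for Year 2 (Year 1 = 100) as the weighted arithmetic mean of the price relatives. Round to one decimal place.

bananas: 33.7 × (3/3) = 33.7 × 1.000000 = 33.7000
rice: 28.6 × (4/3) = 28.6 × 1.333333 = 38.1333
tomatoes: 19.4 × (3/2) = 19.4 × 1.500000 = 29.1000
flour: 18.3 × (1/1) = 18.3 × 1.000000 = 18.3000
Index = Σ wᵢ·(p₁ᵢ/p₀ᵢ) = 33.7000 + 38.1333 + 29.1000 + 18.3000 = 119.2333

119.2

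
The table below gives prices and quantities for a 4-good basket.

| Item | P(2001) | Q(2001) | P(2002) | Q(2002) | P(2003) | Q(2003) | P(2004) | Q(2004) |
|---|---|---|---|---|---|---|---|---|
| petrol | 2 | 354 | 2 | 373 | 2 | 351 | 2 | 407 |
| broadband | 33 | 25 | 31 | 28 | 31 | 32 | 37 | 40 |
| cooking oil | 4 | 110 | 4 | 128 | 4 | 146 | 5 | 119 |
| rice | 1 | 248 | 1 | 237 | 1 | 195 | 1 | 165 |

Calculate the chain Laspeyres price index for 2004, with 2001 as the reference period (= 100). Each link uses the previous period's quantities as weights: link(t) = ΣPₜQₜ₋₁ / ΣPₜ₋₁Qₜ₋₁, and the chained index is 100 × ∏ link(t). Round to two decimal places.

Link 2001→2002:
ΣP(2002)Q(2001) = 2×354 + 31×25 + 4×110 + 1×248 = 708 + 775 + 440 + 248 = 2171
ΣP(2001)Q(2001) = 2×354 + 33×25 + 4×110 + 1×248 = 708 + 825 + 440 + 248 = 2221
link = 2171/2221 = 0.977488
Link 2002→2003:
ΣP(2003)Q(2002) = 2×373 + 31×28 + 4×128 + 1×237 = 746 + 868 + 512 + 237 = 2363
ΣP(2002)Q(2002) = 2×373 + 31×28 + 4×128 + 1×237 = 746 + 868 + 512 + 237 = 2363
link = 2363/2363 = 1.000000
Link 2003→2004:
ΣP(2004)Q(2003) = 2×351 + 37×32 + 5×146 + 1×195 = 702 + 1184 + 730 + 195 = 2811
ΣP(2003)Q(2003) = 2×351 + 31×32 + 4×146 + 1×195 = 702 + 992 + 584 + 195 = 2473
link = 2811/2473 = 1.136676
Chained index = 100 × 0.977488 × 1.000000 × 1.136676 = 111.1087

111.11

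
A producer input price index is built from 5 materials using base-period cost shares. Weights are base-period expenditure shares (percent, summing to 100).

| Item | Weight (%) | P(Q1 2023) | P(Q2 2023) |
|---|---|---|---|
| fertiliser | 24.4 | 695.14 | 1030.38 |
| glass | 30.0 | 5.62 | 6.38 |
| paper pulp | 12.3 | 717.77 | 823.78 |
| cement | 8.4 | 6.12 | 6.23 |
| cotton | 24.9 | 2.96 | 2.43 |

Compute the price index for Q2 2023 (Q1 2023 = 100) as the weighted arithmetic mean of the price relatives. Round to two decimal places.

fertiliser: 24.4 × (1030.38/695.14) = 24.4 × 1.482263 = 36.1672
glass: 30.0 × (6.38/5.62) = 30.0 × 1.135231 = 34.0569
paper pulp: 12.3 × (823.78/717.77) = 12.3 × 1.147694 = 14.1166
cement: 8.4 × (6.23/6.12) = 8.4 × 1.017974 = 8.5510
cotton: 24.9 × (2.43/2.96) = 24.9 × 0.820946 = 20.4416
Index = Σ wᵢ·(p₁ᵢ/p₀ᵢ) = 36.1672 + 34.0569 + 14.1166 + 8.5510 + 20.4416 = 113.3333

113.33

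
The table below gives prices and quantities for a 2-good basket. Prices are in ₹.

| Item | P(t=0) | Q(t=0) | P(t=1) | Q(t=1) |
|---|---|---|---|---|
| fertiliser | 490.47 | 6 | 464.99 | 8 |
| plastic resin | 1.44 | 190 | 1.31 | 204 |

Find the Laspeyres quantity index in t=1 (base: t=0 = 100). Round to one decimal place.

Laspeyres quantity index uses base-period prices as weights.
ΣP(t=0)·Q(t=1) = 490.47×8 + 1.44×204 = 3923.76 + 293.76 = 4217.52
ΣP(t=0)·Q(t=0) = 490.47×6 + 1.44×190 = 2942.82 + 273.6 = 3216.42
Index = 4217.52 / 3216.42 × 100 = 131.1247

131.1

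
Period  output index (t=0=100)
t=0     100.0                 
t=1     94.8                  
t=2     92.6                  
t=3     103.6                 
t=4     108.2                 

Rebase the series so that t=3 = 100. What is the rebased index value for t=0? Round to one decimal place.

Rebased(t=0) = 100.0 / 103.6 × 100 = 96.5251

96.5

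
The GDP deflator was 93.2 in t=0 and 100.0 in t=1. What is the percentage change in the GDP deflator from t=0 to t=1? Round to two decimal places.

7.30%

Change = (100.0 − 93.2) / 93.2 × 100
       = 6.8 / 93.2 × 100 = 7.2961%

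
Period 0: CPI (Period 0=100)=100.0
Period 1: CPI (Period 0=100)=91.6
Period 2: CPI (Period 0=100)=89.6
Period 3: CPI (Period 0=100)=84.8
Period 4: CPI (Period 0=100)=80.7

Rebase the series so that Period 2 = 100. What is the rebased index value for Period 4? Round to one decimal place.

90.1

Rebased(Period 4) = 80.7 / 89.6 × 100 = 90.0670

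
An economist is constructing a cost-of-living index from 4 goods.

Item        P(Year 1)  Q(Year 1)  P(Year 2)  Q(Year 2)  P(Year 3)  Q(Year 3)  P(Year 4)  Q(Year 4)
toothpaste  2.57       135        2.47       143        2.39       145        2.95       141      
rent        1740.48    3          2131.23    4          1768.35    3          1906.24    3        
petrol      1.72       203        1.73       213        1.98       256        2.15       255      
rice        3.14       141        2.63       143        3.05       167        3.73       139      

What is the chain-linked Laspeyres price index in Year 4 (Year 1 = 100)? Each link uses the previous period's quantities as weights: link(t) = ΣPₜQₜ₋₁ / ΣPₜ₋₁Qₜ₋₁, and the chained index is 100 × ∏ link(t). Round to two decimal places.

Link Year 1→Year 2:
ΣP(Year 2)Q(Year 1) = 2.47×135 + 2131.23×3 + 1.73×203 + 2.63×141 = 333.45 + 6393.69 + 351.19 + 370.83 = 7449.16
ΣP(Year 1)Q(Year 1) = 2.57×135 + 1740.48×3 + 1.72×203 + 3.14×141 = 346.95 + 5221.44 + 349.16 + 442.74 = 6360.29
link = 7449.16/6360.29 = 1.171198
Link Year 2→Year 3:
ΣP(Year 3)Q(Year 2) = 2.39×143 + 1768.35×4 + 1.98×213 + 3.05×143 = 341.77 + 7073.4 + 421.74 + 436.15 = 8273.06
ΣP(Year 2)Q(Year 2) = 2.47×143 + 2131.23×4 + 1.73×213 + 2.63×143 = 353.21 + 8524.92 + 368.49 + 376.09 = 9622.71
link = 8273.06/9622.71 = 0.859743
Link Year 3→Year 4:
ΣP(Year 4)Q(Year 3) = 2.95×145 + 1906.24×3 + 2.15×256 + 3.73×167 = 427.75 + 5718.72 + 550.4 + 622.91 = 7319.78
ΣP(Year 3)Q(Year 3) = 2.39×145 + 1768.35×3 + 1.98×256 + 3.05×167 = 346.55 + 5305.05 + 506.88 + 509.35 = 6667.83
link = 7319.78/6667.83 = 1.097775
Chained index = 100 × 1.171198 × 0.859743 × 1.097775 = 110.5383

110.54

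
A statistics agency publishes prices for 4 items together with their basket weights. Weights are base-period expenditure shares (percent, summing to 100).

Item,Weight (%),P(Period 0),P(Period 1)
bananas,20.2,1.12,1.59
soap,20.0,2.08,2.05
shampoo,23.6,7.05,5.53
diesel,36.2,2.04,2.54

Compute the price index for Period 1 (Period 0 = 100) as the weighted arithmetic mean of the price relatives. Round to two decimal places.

111.97

bananas: 20.2 × (1.59/1.12) = 20.2 × 1.419643 = 28.6768
soap: 20.0 × (2.05/2.08) = 20.0 × 0.985577 = 19.7115
shampoo: 23.6 × (5.53/7.05) = 23.6 × 0.784397 = 18.5118
diesel: 36.2 × (2.54/2.04) = 36.2 × 1.245098 = 45.0725
Index = Σ wᵢ·(p₁ᵢ/p₀ᵢ) = 28.6768 + 19.7115 + 18.5118 + 45.0725 = 111.9726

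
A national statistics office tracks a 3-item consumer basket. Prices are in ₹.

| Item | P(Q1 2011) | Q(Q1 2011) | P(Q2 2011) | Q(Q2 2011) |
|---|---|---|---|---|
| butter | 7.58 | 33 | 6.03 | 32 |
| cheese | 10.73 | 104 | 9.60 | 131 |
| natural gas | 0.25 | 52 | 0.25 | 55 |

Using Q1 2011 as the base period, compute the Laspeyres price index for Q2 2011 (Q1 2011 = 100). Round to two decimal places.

Laspeyres price index uses base-period quantities as weights.
ΣP(Q2 2011)·Q(Q1 2011) = 6.03×33 + 9.60×104 + 0.25×52 = 198.99 + 998.4 + 13 = 1210.39
ΣP(Q1 2011)·Q(Q1 2011) = 7.58×33 + 10.73×104 + 0.25×52 = 250.14 + 1115.92 + 13 = 1379.06
Index = 1210.39 / 1379.06 × 100 = 87.7692

87.77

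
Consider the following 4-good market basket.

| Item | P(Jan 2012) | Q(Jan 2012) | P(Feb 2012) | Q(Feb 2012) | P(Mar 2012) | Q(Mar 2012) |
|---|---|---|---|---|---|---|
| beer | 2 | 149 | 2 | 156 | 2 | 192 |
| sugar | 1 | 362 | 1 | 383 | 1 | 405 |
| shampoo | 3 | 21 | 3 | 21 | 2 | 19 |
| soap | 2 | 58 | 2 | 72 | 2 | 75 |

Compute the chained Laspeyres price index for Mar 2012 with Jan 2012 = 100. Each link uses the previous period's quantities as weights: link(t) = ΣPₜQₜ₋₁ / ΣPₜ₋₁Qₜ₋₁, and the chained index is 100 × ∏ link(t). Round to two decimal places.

Link Jan 2012→Feb 2012:
ΣP(Feb 2012)Q(Jan 2012) = 2×149 + 1×362 + 3×21 + 2×58 = 298 + 362 + 63 + 116 = 839
ΣP(Jan 2012)Q(Jan 2012) = 2×149 + 1×362 + 3×21 + 2×58 = 298 + 362 + 63 + 116 = 839
link = 839/839 = 1.000000
Link Feb 2012→Mar 2012:
ΣP(Mar 2012)Q(Feb 2012) = 2×156 + 1×383 + 2×21 + 2×72 = 312 + 383 + 42 + 144 = 881
ΣP(Feb 2012)Q(Feb 2012) = 2×156 + 1×383 + 3×21 + 2×72 = 312 + 383 + 63 + 144 = 902
link = 881/902 = 0.976718
Chained index = 100 × 1.000000 × 0.976718 = 97.6718

97.67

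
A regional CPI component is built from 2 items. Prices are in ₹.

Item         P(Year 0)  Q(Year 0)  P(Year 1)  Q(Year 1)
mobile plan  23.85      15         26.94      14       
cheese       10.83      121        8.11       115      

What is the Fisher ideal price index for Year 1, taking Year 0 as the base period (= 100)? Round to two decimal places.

Laspeyres component (base-period weights):
ΣP(Year 1)Q(Year 0) = 26.94×15 + 8.11×121 = 404.1 + 981.31 = 1385.41
ΣP(Year 0)Q(Year 0) = 23.85×15 + 10.83×121 = 357.75 + 1310.43 = 1668.18
L = 1385.41 / 1668.18 × 100 = 83.0492
Paasche component (current-period weights):
ΣP(Year 1)Q(Year 1) = 26.94×14 + 8.11×115 = 377.16 + 932.65 = 1309.81
ΣP(Year 0)Q(Year 1) = 23.85×14 + 10.83×115 = 333.9 + 1245.45 = 1579.35
P = 1309.81 / 1579.35 × 100 = 82.9335
Fisher = √(L × P) = √(83.0492 × 82.9335) = 82.9913

82.99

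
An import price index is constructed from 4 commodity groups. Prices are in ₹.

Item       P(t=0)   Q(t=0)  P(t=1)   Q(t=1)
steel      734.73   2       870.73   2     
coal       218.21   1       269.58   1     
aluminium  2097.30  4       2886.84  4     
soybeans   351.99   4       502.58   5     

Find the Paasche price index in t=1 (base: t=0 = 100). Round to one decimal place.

135.8

Paasche price index uses current-period quantities as weights.
ΣP(t=1)·Q(t=1) = 870.73×2 + 269.58×1 + 2886.84×4 + 502.58×5 = 1741.46 + 269.58 + 11547.36 + 2512.9 = 16071.3
ΣP(t=0)·Q(t=1) = 734.73×2 + 218.21×1 + 2097.30×4 + 351.99×5 = 1469.46 + 218.21 + 8389.2 + 1759.95 = 11836.82
Index = 16071.3 / 11836.82 × 100 = 135.7738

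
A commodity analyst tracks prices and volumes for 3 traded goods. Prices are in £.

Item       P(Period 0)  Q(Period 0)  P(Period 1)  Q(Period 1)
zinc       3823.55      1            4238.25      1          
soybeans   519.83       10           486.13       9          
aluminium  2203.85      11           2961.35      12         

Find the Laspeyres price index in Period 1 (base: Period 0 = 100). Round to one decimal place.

Laspeyres price index uses base-period quantities as weights.
ΣP(Period 1)·Q(Period 0) = 4238.25×1 + 486.13×10 + 2961.35×11 = 4238.25 + 4861.3 + 32574.85 = 41674.4
ΣP(Period 0)·Q(Period 0) = 3823.55×1 + 519.83×10 + 2203.85×11 = 3823.55 + 5198.3 + 24242.35 = 33264.2
Index = 41674.4 / 33264.2 × 100 = 125.2830

125.3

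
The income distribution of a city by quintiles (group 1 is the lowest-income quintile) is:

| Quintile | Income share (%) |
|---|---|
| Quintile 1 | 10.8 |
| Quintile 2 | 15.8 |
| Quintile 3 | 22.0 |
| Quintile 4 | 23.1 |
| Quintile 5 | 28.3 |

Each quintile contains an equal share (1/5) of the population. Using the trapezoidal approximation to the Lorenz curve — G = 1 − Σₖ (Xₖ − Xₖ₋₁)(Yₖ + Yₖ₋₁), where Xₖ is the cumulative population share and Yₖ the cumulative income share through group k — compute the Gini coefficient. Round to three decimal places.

0.169

Cumulative income shares Yₖ: 0.1080, 0.2660, 0.4860, 0.7170, 1.0000
Σ (Xₖ−Xₖ₋₁)(Yₖ+Yₖ₋₁) = (1/5)(0.1080+0.0000) + (1/5)(0.2660+0.1080) + (1/5)(0.4860+0.2660) + (1/5)(0.7170+0.4860) + (1/5)(1.0000+0.7170)
  = 0.0216 + 0.0748 + 0.1504 + 0.2406 + 0.3434 = 0.8308
G = 1 − 0.8308 = 0.1692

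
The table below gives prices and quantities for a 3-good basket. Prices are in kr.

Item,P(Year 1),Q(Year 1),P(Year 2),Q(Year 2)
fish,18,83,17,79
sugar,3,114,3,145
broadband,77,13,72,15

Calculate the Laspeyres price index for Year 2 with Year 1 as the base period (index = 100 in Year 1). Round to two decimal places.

94.78

Laspeyres price index uses base-period quantities as weights.
ΣP(Year 2)·Q(Year 1) = 17×83 + 3×114 + 72×13 = 1411 + 342 + 936 = 2689
ΣP(Year 1)·Q(Year 1) = 18×83 + 3×114 + 77×13 = 1494 + 342 + 1001 = 2837
Index = 2689 / 2837 × 100 = 94.7832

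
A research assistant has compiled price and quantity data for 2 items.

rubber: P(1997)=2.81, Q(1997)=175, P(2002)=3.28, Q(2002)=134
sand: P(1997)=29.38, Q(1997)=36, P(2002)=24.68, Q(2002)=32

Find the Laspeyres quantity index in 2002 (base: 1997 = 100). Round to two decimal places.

84.98

Laspeyres quantity index uses base-period prices as weights.
ΣP(1997)·Q(2002) = 2.81×134 + 29.38×32 = 376.54 + 940.16 = 1316.7
ΣP(1997)·Q(1997) = 2.81×175 + 29.38×36 = 491.75 + 1057.68 = 1549.43
Index = 1316.7 / 1549.43 × 100 = 84.9796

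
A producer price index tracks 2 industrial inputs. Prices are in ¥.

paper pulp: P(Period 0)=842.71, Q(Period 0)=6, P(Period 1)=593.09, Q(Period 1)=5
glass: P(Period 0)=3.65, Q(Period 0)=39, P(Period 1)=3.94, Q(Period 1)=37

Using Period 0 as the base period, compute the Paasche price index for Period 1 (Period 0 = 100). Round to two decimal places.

71.55

Paasche price index uses current-period quantities as weights.
ΣP(Period 1)·Q(Period 1) = 593.09×5 + 3.94×37 = 2965.45 + 145.78 = 3111.23
ΣP(Period 0)·Q(Period 1) = 842.71×5 + 3.65×37 = 4213.55 + 135.05 = 4348.6
Index = 3111.23 / 4348.6 × 100 = 71.5456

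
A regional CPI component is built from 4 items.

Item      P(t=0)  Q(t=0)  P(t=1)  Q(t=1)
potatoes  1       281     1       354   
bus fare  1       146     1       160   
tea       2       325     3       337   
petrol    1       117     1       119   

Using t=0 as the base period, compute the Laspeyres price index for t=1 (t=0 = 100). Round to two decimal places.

127.22

Laspeyres price index uses base-period quantities as weights.
ΣP(t=1)·Q(t=0) = 1×281 + 1×146 + 3×325 + 1×117 = 281 + 146 + 975 + 117 = 1519
ΣP(t=0)·Q(t=0) = 1×281 + 1×146 + 2×325 + 1×117 = 281 + 146 + 650 + 117 = 1194
Index = 1519 / 1194 × 100 = 127.2194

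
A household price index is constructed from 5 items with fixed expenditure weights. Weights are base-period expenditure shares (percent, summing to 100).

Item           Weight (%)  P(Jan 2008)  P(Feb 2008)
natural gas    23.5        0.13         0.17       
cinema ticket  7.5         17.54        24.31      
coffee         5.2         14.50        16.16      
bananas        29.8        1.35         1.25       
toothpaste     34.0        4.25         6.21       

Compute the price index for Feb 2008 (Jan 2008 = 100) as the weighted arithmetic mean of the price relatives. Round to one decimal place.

natural gas: 23.5 × (0.17/0.13) = 23.5 × 1.307692 = 30.7308
cinema ticket: 7.5 × (24.31/17.54) = 7.5 × 1.385975 = 10.3948
coffee: 5.2 × (16.16/14.50) = 5.2 × 1.114483 = 5.7953
bananas: 29.8 × (1.25/1.35) = 29.8 × 0.925926 = 27.5926
toothpaste: 34.0 × (6.21/4.25) = 34.0 × 1.461176 = 49.6800
Index = Σ wᵢ·(p₁ᵢ/p₀ᵢ) = 30.7308 + 10.3948 + 5.7953 + 27.5926 + 49.6800 = 124.1935

124.2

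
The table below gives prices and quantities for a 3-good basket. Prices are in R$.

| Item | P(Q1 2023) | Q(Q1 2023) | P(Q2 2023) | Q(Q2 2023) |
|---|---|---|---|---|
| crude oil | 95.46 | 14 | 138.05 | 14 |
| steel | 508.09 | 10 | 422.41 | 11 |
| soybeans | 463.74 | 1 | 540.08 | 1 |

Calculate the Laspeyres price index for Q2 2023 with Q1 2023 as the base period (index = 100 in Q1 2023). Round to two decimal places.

97.32

Laspeyres price index uses base-period quantities as weights.
ΣP(Q2 2023)·Q(Q1 2023) = 138.05×14 + 422.41×10 + 540.08×1 = 1932.7 + 4224.1 + 540.08 = 6696.88
ΣP(Q1 2023)·Q(Q1 2023) = 95.46×14 + 508.09×10 + 463.74×1 = 1336.44 + 5080.9 + 463.74 = 6881.08
Index = 6696.88 / 6881.08 × 100 = 97.3231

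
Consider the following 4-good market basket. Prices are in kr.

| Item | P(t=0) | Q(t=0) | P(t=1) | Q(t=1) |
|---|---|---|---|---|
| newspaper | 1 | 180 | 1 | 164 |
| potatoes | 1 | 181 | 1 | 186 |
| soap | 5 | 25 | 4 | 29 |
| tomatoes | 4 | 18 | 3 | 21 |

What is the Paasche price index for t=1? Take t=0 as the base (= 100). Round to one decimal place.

91.4

Paasche price index uses current-period quantities as weights.
ΣP(t=1)·Q(t=1) = 1×164 + 1×186 + 4×29 + 3×21 = 164 + 186 + 116 + 63 = 529
ΣP(t=0)·Q(t=1) = 1×164 + 1×186 + 5×29 + 4×21 = 164 + 186 + 145 + 84 = 579
Index = 529 / 579 × 100 = 91.3644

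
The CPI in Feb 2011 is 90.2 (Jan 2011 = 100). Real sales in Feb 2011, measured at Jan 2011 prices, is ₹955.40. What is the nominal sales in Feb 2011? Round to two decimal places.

Nominal = Real × (Index/100) = 955.40 × (90.2/100)
        = 955.40 × 0.902 = 861.7708

861.77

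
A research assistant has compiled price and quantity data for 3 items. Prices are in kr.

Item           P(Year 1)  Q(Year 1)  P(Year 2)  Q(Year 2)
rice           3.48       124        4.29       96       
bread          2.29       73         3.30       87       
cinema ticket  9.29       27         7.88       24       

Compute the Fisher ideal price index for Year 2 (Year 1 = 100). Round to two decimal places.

Laspeyres component (base-period weights):
ΣP(Year 2)Q(Year 1) = 4.29×124 + 3.30×73 + 7.88×27 = 531.96 + 240.9 + 212.76 = 985.62
ΣP(Year 1)Q(Year 1) = 3.48×124 + 2.29×73 + 9.29×27 = 431.52 + 167.17 + 250.83 = 849.52
L = 985.62 / 849.52 × 100 = 116.0208
Paasche component (current-period weights):
ΣP(Year 2)Q(Year 2) = 4.29×96 + 3.30×87 + 7.88×24 = 411.84 + 287.1 + 189.12 = 888.06
ΣP(Year 1)Q(Year 2) = 3.48×96 + 2.29×87 + 9.29×24 = 334.08 + 199.23 + 222.96 = 756.27
P = 888.06 / 756.27 × 100 = 117.4263
Fisher = √(L × P) = √(116.0208 × 117.4263) = 116.7214

116.72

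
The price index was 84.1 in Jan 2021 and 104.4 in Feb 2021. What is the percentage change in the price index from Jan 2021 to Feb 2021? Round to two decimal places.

Change = (104.4 − 84.1) / 84.1 × 100
       = 20.3 / 84.1 × 100 = 24.1379%

24.14%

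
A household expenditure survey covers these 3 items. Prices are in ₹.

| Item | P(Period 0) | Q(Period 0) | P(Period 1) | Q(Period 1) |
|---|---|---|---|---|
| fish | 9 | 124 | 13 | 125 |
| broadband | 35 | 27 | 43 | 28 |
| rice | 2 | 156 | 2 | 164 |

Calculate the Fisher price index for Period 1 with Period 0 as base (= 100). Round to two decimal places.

Laspeyres component (base-period weights):
ΣP(Period 1)Q(Period 0) = 13×124 + 43×27 + 2×156 = 1612 + 1161 + 312 = 3085
ΣP(Period 0)Q(Period 0) = 9×124 + 35×27 + 2×156 = 1116 + 945 + 312 = 2373
L = 3085 / 2373 × 100 = 130.0042
Paasche component (current-period weights):
ΣP(Period 1)Q(Period 1) = 13×125 + 43×28 + 2×164 = 1625 + 1204 + 328 = 3157
ΣP(Period 0)Q(Period 1) = 9×125 + 35×28 + 2×164 = 1125 + 980 + 328 = 2433
P = 3157 / 2433 × 100 = 129.7575
Fisher = √(L × P) = √(130.0042 × 129.7575) = 129.8808

129.88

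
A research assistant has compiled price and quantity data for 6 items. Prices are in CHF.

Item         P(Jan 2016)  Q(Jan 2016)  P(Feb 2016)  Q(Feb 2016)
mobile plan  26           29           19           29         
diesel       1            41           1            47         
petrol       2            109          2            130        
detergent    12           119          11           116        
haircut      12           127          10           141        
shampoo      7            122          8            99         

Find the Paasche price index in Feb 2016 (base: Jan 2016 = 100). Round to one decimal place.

Paasche price index uses current-period quantities as weights.
ΣP(Feb 2016)·Q(Feb 2016) = 19×29 + 1×47 + 2×130 + 11×116 + 10×141 + 8×99 = 551 + 47 + 260 + 1276 + 1410 + 792 = 4336
ΣP(Jan 2016)·Q(Feb 2016) = 26×29 + 1×47 + 2×130 + 12×116 + 12×141 + 7×99 = 754 + 47 + 260 + 1392 + 1692 + 693 = 4838
Index = 4336 / 4838 × 100 = 89.6238

89.6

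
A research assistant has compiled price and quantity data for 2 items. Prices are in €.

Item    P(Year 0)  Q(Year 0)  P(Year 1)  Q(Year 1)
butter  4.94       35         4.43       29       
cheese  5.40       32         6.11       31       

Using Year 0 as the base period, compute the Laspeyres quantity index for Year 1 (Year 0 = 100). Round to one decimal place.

Laspeyres quantity index uses base-period prices as weights.
ΣP(Year 0)·Q(Year 1) = 4.94×29 + 5.40×31 = 143.26 + 167.4 = 310.66
ΣP(Year 0)·Q(Year 0) = 4.94×35 + 5.40×32 = 172.9 + 172.8 = 345.7
Index = 310.66 / 345.7 × 100 = 89.8640

89.9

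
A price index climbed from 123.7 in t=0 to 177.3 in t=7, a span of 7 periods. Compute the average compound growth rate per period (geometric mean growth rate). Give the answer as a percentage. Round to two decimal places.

5.28%

Growth factor = (177.3/123.7)^(1/7) = (1.433306)^(1/7) = 1.052772
Growth rate = 1.052772 − 1 = 0.052772 = 5.2772%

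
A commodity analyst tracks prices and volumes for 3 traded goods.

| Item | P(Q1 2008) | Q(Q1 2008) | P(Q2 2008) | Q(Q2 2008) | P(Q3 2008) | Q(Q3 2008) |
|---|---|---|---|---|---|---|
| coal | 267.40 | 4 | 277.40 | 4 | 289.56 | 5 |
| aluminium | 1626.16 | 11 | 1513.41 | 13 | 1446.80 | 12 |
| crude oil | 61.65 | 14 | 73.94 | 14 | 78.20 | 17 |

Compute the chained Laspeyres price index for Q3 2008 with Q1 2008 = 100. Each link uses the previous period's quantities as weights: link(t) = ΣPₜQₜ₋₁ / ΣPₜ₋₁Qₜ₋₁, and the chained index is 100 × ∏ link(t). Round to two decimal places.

91.52

Link Q1 2008→Q2 2008:
ΣP(Q2 2008)Q(Q1 2008) = 277.40×4 + 1513.41×11 + 73.94×14 = 1109.6 + 16647.51 + 1035.16 = 18792.27
ΣP(Q1 2008)Q(Q1 2008) = 267.40×4 + 1626.16×11 + 61.65×14 = 1069.6 + 17887.76 + 863.1 = 19820.46
link = 18792.27/19820.46 = 0.948125
Link Q2 2008→Q3 2008:
ΣP(Q3 2008)Q(Q2 2008) = 289.56×4 + 1446.80×13 + 78.20×14 = 1158.24 + 18808.4 + 1094.8 = 21061.44
ΣP(Q2 2008)Q(Q2 2008) = 277.40×4 + 1513.41×13 + 73.94×14 = 1109.6 + 19674.33 + 1035.16 = 21819.09
link = 21061.44/21819.09 = 0.965276
Chained index = 100 × 0.948125 × 0.965276 = 91.5202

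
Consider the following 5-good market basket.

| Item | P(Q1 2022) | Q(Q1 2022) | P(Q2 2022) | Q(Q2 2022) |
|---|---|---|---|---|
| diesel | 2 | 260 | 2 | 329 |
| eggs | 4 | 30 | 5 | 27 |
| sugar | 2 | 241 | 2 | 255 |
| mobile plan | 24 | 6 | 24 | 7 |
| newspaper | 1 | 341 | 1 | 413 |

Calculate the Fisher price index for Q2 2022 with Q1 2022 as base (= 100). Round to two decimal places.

Laspeyres component (base-period weights):
ΣP(Q2 2022)Q(Q1 2022) = 2×260 + 5×30 + 2×241 + 24×6 + 1×341 = 520 + 150 + 482 + 144 + 341 = 1637
ΣP(Q1 2022)Q(Q1 2022) = 2×260 + 4×30 + 2×241 + 24×6 + 1×341 = 520 + 120 + 482 + 144 + 341 = 1607
L = 1637 / 1607 × 100 = 101.8668
Paasche component (current-period weights):
ΣP(Q2 2022)Q(Q2 2022) = 2×329 + 5×27 + 2×255 + 24×7 + 1×413 = 658 + 135 + 510 + 168 + 413 = 1884
ΣP(Q1 2022)Q(Q2 2022) = 2×329 + 4×27 + 2×255 + 24×7 + 1×413 = 658 + 108 + 510 + 168 + 413 = 1857
P = 1884 / 1857 × 100 = 101.4540
Fisher = √(L × P) = √(101.8668 × 101.4540) = 101.6602

101.66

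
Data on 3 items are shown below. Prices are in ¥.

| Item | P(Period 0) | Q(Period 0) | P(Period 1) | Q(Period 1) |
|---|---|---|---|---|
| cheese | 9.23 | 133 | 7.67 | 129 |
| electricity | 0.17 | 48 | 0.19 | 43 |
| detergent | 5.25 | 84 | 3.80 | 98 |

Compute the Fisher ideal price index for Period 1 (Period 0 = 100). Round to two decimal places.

80.21

Laspeyres component (base-period weights):
ΣP(Period 1)Q(Period 0) = 7.67×133 + 0.19×48 + 3.80×84 = 1020.11 + 9.12 + 319.2 = 1348.43
ΣP(Period 0)Q(Period 0) = 9.23×133 + 0.17×48 + 5.25×84 = 1227.59 + 8.16 + 441 = 1676.75
L = 1348.43 / 1676.75 × 100 = 80.4193
Paasche component (current-period weights):
ΣP(Period 1)Q(Period 1) = 7.67×129 + 0.19×43 + 3.80×98 = 989.43 + 8.17 + 372.4 = 1370
ΣP(Period 0)Q(Period 1) = 9.23×129 + 0.17×43 + 5.25×98 = 1190.67 + 7.31 + 514.5 = 1712.48
P = 1370 / 1712.48 × 100 = 80.0009
Fisher = √(L × P) = √(80.4193 × 80.0009) = 80.2098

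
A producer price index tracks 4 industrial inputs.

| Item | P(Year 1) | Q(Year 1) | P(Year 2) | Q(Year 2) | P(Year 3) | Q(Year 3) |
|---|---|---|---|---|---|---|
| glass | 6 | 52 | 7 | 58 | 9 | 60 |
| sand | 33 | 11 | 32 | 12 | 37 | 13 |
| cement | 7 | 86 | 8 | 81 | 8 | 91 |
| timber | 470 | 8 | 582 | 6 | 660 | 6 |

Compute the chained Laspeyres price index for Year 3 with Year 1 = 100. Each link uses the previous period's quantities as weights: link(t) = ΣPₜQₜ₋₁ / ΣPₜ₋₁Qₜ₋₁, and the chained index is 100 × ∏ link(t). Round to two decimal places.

Link Year 1→Year 2:
ΣP(Year 2)Q(Year 1) = 7×52 + 32×11 + 8×86 + 582×8 = 364 + 352 + 688 + 4656 = 6060
ΣP(Year 1)Q(Year 1) = 6×52 + 33×11 + 7×86 + 470×8 = 312 + 363 + 602 + 3760 = 5037
link = 6060/5037 = 1.203097
Link Year 2→Year 3:
ΣP(Year 3)Q(Year 2) = 9×58 + 37×12 + 8×81 + 660×6 = 522 + 444 + 648 + 3960 = 5574
ΣP(Year 2)Q(Year 2) = 7×58 + 32×12 + 8×81 + 582×6 = 406 + 384 + 648 + 3492 = 4930
link = 5574/4930 = 1.130629
Chained index = 100 × 1.203097 × 1.130629 = 136.0256

136.03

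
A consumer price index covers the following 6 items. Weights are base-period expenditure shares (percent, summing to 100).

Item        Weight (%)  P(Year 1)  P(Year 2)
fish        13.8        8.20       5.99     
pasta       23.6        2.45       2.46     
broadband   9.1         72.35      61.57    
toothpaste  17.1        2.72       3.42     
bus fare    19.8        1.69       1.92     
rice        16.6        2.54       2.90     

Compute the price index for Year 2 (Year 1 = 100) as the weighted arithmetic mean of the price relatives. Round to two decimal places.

fish: 13.8 × (5.99/8.20) = 13.8 × 0.730488 = 10.0807
pasta: 23.6 × (2.46/2.45) = 23.6 × 1.004082 = 23.6963
broadband: 9.1 × (61.57/72.35) = 9.1 × 0.851002 = 7.7441
toothpaste: 17.1 × (3.42/2.72) = 17.1 × 1.257353 = 21.5007
bus fare: 19.8 × (1.92/1.69) = 19.8 × 1.136095 = 22.4947
rice: 16.6 × (2.90/2.54) = 16.6 × 1.141732 = 18.9528
Index = Σ wᵢ·(p₁ᵢ/p₀ᵢ) = 10.0807 + 23.6963 + 7.7441 + 21.5007 + 22.4947 + 18.9528 = 104.4693

104.47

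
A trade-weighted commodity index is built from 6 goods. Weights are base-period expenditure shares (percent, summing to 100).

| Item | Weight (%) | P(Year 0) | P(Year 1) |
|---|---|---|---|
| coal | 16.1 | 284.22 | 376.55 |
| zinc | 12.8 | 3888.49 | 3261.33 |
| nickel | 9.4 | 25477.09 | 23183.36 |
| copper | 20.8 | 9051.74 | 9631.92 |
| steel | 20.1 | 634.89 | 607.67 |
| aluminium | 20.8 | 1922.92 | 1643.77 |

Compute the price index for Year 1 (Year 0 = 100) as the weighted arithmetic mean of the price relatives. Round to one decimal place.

99.8

coal: 16.1 × (376.55/284.22) = 16.1 × 1.324854 = 21.3301
zinc: 12.8 × (3261.33/3888.49) = 12.8 × 0.838714 = 10.7355
nickel: 9.4 × (23183.36/25477.09) = 9.4 × 0.909969 = 8.5537
copper: 20.8 × (9631.92/9051.74) = 20.8 × 1.064096 = 22.1332
steel: 20.1 × (607.67/634.89) = 20.1 × 0.957126 = 19.2382
aluminium: 20.8 × (1643.77/1922.92) = 20.8 × 0.854830 = 17.7805
Index = Σ wᵢ·(p₁ᵢ/p₀ᵢ) = 21.3301 + 10.7355 + 8.5537 + 22.1332 + 19.2382 + 17.7805 = 99.7713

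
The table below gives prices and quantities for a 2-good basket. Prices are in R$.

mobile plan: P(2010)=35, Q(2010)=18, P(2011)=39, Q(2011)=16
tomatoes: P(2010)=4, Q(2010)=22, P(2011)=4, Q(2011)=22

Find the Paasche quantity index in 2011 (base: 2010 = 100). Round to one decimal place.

90.1

Paasche quantity index uses current-period prices as weights.
ΣP(2011)·Q(2011) = 39×16 + 4×22 = 624 + 88 = 712
ΣP(2011)·Q(2010) = 39×18 + 4×22 = 702 + 88 = 790
Index = 712 / 790 × 100 = 90.1266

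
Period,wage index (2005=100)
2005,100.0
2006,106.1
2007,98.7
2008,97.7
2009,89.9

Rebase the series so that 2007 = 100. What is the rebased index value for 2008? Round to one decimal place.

99.0

Rebased(2008) = 97.7 / 98.7 × 100 = 98.9868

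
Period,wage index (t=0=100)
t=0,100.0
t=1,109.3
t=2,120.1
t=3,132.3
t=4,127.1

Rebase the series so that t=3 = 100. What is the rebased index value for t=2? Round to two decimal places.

90.78

Rebased(t=2) = 120.1 / 132.3 × 100 = 90.7785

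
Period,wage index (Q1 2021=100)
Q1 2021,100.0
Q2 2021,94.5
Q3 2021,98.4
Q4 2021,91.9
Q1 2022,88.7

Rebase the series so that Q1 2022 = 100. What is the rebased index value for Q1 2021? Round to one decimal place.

Rebased(Q1 2021) = 100.0 / 88.7 × 100 = 112.7396

112.7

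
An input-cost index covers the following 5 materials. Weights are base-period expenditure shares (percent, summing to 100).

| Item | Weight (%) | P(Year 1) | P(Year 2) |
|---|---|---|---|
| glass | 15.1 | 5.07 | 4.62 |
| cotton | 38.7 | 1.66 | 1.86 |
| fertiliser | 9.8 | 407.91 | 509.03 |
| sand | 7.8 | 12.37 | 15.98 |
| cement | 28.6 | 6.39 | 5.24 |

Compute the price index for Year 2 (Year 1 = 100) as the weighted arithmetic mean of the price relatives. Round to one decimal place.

102.9

glass: 15.1 × (4.62/5.07) = 15.1 × 0.911243 = 13.7598
cotton: 38.7 × (1.86/1.66) = 38.7 × 1.120482 = 43.3627
fertiliser: 9.8 × (509.03/407.91) = 9.8 × 1.247898 = 12.2294
sand: 7.8 × (15.98/12.37) = 7.8 × 1.291835 = 10.0763
cement: 28.6 × (5.24/6.39) = 28.6 × 0.820031 = 23.4529
Index = Σ wᵢ·(p₁ᵢ/p₀ᵢ) = 13.7598 + 43.3627 + 12.2294 + 10.0763 + 23.4529 = 102.8810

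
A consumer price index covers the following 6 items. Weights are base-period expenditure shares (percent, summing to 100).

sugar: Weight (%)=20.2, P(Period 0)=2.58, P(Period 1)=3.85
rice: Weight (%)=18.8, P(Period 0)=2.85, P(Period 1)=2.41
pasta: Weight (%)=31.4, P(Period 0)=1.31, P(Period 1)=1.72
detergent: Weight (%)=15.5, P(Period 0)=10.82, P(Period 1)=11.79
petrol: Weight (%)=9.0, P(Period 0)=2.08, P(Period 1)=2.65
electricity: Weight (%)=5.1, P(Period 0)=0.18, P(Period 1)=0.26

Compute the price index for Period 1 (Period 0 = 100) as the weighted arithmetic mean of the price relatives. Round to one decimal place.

sugar: 20.2 × (3.85/2.58) = 20.2 × 1.492248 = 30.1434
rice: 18.8 × (2.41/2.85) = 18.8 × 0.845614 = 15.8975
pasta: 31.4 × (1.72/1.31) = 31.4 × 1.312977 = 41.2275
detergent: 15.5 × (11.79/10.82) = 15.5 × 1.089649 = 16.8896
petrol: 9.0 × (2.65/2.08) = 9.0 × 1.274038 = 11.4663
electricity: 5.1 × (0.26/0.18) = 5.1 × 1.444444 = 7.3667
Index = Σ wᵢ·(p₁ᵢ/p₀ᵢ) = 30.1434 + 15.8975 + 41.2275 + 16.8896 + 11.4663 + 7.3667 = 122.9910

123.0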